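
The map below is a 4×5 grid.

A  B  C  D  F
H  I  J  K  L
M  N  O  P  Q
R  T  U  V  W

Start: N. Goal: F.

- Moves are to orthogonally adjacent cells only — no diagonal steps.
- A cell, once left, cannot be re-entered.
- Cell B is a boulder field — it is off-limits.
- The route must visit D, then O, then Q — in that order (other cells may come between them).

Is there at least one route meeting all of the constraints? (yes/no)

yes

One route that works: N → I → J → C → D → K → P → O → U → V → W → Q → L → F.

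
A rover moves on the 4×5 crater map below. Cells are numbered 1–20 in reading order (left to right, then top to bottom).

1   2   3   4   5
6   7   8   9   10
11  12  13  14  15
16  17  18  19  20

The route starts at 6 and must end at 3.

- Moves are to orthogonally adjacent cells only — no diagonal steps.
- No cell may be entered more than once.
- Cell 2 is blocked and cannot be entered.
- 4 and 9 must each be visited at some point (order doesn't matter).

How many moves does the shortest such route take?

Any route passes through 4 and 9 in some order between 6 and 3. Summing Manhattan distances along each leg and taking the cheapest ordering (6 → 9 → 4 → 3) gives a lower bound of 3 + 1 + 1 = 5 moves.
A route of 5 moves achieves this: 6 → 7 → 8 → 9 → 4 → 3.
Since 5 matches the lower bound, it is optimal.

5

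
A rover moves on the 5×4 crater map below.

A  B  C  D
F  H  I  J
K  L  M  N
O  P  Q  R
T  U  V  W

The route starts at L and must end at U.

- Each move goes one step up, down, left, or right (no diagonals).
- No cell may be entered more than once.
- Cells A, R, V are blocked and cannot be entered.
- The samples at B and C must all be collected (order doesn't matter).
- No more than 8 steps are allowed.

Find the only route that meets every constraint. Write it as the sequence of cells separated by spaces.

Any route must reach B and C and still end at U within 8 moves, so the order of the required stops is forced.
Route from L: up 2 to B, right 1 to C, down 3 to Q, left 1 to P, down 1 to U — 8 moves in all.
Check: all required cells visited; 8 ≤ 8 moves.

L H B C I M Q P U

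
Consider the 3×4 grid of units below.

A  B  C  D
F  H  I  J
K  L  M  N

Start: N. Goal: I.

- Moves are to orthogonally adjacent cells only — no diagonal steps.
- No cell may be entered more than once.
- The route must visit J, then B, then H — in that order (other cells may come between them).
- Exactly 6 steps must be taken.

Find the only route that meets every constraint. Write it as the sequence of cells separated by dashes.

N - J - D - C - B - H - I

The waypoints must appear in the order J, B, H, with no cell reused.
Route from N: up 2 to D, left 2 to B, down 1 to H, right 1 to I — 6 moves in all.
Check: order respected (J at step 1, B at step 4, H at step 5); 6 moves as required.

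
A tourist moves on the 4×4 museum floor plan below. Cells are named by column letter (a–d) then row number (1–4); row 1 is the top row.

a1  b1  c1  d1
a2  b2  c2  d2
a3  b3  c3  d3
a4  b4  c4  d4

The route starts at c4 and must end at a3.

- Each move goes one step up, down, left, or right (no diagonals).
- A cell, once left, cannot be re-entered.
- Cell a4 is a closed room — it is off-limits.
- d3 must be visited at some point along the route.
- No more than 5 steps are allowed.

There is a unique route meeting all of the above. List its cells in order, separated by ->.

The budget equals the shortest possible length, so every move has to be on a shortest route through the required cells.
Route from c4: right 1 to d4, up 1 to d3, left 3 to a3 — 5 moves in all.
Check: all required cells visited; 5 ≤ 5 moves.

c4 -> d4 -> d3 -> c3 -> b3 -> a3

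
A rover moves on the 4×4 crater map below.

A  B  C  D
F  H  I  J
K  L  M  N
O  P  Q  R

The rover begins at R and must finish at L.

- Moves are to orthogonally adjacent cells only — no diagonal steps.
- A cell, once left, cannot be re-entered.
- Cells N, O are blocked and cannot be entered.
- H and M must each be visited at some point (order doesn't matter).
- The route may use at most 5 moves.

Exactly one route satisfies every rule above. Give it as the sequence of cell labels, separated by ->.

The budget equals the shortest possible length, so every move has to be on a shortest route through the required cells.
Route from R: left 1 to Q, up 2 to I, left 1 to H, down 1 to L — 5 moves in all.
Check: all required cells visited; 5 ≤ 5 moves.

R -> Q -> M -> I -> H -> L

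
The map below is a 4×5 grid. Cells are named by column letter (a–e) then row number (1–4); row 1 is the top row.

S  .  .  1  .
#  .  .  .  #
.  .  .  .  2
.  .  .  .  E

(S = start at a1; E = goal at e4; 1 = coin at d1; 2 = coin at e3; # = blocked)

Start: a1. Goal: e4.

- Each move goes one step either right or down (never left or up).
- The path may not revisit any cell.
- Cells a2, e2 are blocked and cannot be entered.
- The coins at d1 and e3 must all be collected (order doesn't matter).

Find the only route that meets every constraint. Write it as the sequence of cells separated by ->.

a1 -> b1 -> c1 -> d1 -> d2 -> d3 -> e3 -> e4

Moves only go right or down, so the column and row indices never decrease.
Route from a1: 3× right (reaching d1), 2× down (reaching d3), right to e3, down to e4 — 7 moves in all.
Check: all required cells visited.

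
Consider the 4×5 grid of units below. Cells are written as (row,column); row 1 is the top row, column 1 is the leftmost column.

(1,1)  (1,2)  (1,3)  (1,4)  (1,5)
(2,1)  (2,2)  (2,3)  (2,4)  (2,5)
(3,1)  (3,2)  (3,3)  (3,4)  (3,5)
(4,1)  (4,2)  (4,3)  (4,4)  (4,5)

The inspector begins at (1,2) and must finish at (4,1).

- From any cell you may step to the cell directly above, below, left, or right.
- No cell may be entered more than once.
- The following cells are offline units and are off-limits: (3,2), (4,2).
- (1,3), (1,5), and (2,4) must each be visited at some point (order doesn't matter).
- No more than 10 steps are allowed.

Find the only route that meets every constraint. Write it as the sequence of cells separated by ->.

The 10-move cap with required stops at (1,3), (1,5), (2,4) leaves no slack for detours.
Route from (1,2): right 3 to (1,5), down 1 to (2,5), left 4 to (2,1), down 2 to (4,1) — 10 moves in all.
Check: all required cells visited; 10 ≤ 10 moves.

(1,2) -> (1,3) -> (1,4) -> (1,5) -> (2,5) -> (2,4) -> (2,3) -> (2,2) -> (2,1) -> (3,1) -> (4,1)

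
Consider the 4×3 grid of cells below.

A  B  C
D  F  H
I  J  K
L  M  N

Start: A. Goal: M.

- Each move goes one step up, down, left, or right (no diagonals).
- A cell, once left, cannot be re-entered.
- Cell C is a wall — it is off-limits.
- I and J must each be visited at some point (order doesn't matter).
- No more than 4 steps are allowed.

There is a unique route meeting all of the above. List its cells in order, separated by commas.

A, D, I, J, M

The budget equals the shortest possible length, so every move has to be on a shortest route through the required cells.
Route from A: down 2 to I, right 1 to J, down 1 to M — 4 moves in all.
Check: all required cells visited; 4 ≤ 4 moves.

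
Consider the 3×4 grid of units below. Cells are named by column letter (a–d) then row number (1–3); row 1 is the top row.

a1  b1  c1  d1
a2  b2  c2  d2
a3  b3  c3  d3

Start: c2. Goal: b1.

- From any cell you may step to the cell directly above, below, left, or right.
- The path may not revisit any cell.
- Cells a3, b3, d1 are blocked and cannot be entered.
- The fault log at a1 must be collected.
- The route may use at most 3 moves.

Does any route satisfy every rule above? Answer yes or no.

Even ignoring the no-revisit rule, getting from c2 to b1 via a1 needs at least 3 + 1 = 4 moves (Manhattan distance per leg), which exceeds the 3-move limit.

no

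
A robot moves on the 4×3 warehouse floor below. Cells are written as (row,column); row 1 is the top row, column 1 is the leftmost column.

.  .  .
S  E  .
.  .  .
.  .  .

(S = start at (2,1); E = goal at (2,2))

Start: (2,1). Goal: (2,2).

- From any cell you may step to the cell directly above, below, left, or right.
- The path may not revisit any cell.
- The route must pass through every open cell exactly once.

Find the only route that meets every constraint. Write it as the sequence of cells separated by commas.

(2,1), (1,1), (1,2), (1,3), (2,3), (3,3), (4,3), (4,2), (4,1), (3,1), (3,2), (2,2)

Need to visit all 12 open cells exactly once, starting at (2,1) and ending at (2,2).
Cell (1,1) has only two open neighbours ((2,1) and (1,2)), so the path must pass straight through it: one of those is the cell it's entered from and the other is where it exits.
Route from (2,1): up to (1,1), 2× right (reaching (1,3)), 3× down (reaching (4,3)), 2× left (reaching (4,1)), up to (3,1), right to (3,2), up to (2,2) — 11 moves in all.
Check: all 12 open cells covered.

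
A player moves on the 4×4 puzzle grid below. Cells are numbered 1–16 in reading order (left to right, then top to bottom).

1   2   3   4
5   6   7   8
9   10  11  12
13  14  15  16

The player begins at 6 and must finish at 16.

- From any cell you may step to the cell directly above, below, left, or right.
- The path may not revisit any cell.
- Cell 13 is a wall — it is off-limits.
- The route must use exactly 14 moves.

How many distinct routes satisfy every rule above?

4

Need simple routes of exactly 14 moves from 6 to 16 (Manhattan distance 4, so 5 moves are spent on a detour and 5 undoing it).
Enumerating: 6 2 1 5 9 10 14 15 11 7 3 4 8 12 16 | 6 7 11 15 14 10 9 5 1 2 3 4 8 12 16 | 6 7 11 12 8 4 3 2 1 5 9 10 14 15 16 | 6 7 8 4 3 2 1 5 9 10 14 15 11 12 16.
That gives 4 routes.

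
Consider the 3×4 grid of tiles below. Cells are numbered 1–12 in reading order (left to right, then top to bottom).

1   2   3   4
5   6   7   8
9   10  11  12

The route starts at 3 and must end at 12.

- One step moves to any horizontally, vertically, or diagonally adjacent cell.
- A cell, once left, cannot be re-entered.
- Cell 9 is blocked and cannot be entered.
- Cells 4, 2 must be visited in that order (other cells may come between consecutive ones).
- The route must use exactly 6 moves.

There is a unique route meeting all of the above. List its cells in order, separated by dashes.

3 - 4 - 7 - 2 - 6 - 11 - 12

The waypoints must appear in the order 4, 2, with no cell reused.
Route from 3: right 1 to 4, down-left 1 to 7, up-left 1 to 2, down 1 to 6, down-right 1 to 11, right 1 to 12 — 6 moves in all.
Check: order respected (4 at step 1, 2 at step 3); 6 moves as required.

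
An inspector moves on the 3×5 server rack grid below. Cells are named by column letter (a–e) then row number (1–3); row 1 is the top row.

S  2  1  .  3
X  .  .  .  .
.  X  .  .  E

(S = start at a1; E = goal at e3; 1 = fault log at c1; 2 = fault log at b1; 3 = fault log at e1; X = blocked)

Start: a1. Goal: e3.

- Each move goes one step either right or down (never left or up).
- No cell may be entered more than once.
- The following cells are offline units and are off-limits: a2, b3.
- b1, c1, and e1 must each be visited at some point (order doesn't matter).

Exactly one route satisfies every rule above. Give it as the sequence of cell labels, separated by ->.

Moves only go right or down, so the column and row indices never decrease.
Route from a1: right 4 to e1, down 2 to e3 — 6 moves in all.
Check: all required cells visited.

a1 -> b1 -> c1 -> d1 -> e1 -> e2 -> e3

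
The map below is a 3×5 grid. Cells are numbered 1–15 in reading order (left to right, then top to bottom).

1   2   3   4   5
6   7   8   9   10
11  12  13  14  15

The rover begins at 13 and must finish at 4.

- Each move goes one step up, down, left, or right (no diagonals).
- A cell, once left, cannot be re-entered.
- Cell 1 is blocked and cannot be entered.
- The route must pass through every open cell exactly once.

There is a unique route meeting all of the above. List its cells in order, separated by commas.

Need to visit all 14 open cells exactly once, starting at 13 and ending at 4.
Cell 6 has only two open neighbours (11 and 7), so the path must pass straight through it: one of those is the cell it's entered from and the other is where it exits.
Route from 13: 2× left (reaching 11), up to 6, right to 7, up to 2, right to 3, down to 8, right to 9, down to 14, right to 15, 2× up (reaching 5), left to 4 — 13 moves in all.
Check: all 14 open cells covered.

13, 12, 11, 6, 7, 2, 3, 8, 9, 14, 15, 10, 5, 4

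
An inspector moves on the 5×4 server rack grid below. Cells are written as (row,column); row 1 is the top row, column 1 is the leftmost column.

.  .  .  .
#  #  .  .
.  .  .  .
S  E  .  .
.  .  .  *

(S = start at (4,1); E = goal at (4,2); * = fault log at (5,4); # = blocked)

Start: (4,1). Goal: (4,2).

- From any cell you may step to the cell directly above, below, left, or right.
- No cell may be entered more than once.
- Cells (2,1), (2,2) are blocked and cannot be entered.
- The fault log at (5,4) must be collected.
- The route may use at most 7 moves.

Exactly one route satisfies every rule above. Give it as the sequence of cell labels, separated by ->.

(4,1) -> (5,1) -> (5,2) -> (5,3) -> (5,4) -> (4,4) -> (4,3) -> (4,2)

The budget equals the shortest possible length, so every move has to be on a shortest route through the required cells.
Route from (4,1): down 1 to (5,1), right 3 to (5,4), up 1 to (4,4), left 2 to (4,2) — 7 moves in all.
Check: all required cells visited; 7 ≤ 7 moves.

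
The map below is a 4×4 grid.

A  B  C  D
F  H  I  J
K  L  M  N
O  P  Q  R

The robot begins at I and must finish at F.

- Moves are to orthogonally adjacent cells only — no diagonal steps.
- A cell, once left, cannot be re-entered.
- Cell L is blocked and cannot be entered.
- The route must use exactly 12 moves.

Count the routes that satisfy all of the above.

2

Need simple routes of exactly 12 moves from I to F (Manhattan distance 2, so 5 moves are spent on a detour and 5 undoing it).
Enumerating: I H B C D J N R Q P O K F | I H B C D J N M Q P O K F.
That gives 2 routes.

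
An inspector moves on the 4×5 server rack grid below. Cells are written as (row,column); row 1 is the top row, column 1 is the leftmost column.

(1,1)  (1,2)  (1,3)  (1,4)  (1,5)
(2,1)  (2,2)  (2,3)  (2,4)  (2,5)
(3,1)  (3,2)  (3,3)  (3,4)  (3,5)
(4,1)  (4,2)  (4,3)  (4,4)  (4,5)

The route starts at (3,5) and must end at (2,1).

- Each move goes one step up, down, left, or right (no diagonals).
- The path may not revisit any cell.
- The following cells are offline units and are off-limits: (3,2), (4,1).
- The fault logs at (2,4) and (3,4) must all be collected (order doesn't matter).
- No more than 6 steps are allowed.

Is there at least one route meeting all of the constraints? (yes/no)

yes

One route that works: (3,5) → (3,4) → (2,4) → (2,3) → (2,2) → (2,1).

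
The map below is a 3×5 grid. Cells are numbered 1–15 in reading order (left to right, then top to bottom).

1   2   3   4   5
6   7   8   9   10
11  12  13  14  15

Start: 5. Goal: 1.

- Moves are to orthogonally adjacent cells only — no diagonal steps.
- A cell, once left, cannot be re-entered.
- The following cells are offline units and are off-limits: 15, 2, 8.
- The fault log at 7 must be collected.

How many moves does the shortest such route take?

8

Any route passes through 7 somewhere between 5 and 1. Summing Manhattan distances along the two legs (5 → 7 → 1) gives a lower bound of 4 + 2 = 6 moves.
That bound ignores the blocked cells. Measuring each leg by the fewest moves that actually steer around them (5→7: 6; 7→1: 2) raises the lower bound to 8.
A route of 8 moves exists: 5 → 10 → 9 → 14 → 13 → 12 → 7 → 6 → 1.
Since 8 matches that lower bound, it is optimal.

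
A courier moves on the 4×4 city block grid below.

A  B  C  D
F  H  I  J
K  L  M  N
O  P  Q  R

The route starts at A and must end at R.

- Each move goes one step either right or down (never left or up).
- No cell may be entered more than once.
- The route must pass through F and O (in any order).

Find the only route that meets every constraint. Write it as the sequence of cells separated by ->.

Moves only go right or down, so the column and row indices never decrease.
Route from A: 3× down (reaching O), 3× right (reaching R) — 6 moves in all.
Check: all required cells visited.

A -> F -> K -> O -> P -> Q -> R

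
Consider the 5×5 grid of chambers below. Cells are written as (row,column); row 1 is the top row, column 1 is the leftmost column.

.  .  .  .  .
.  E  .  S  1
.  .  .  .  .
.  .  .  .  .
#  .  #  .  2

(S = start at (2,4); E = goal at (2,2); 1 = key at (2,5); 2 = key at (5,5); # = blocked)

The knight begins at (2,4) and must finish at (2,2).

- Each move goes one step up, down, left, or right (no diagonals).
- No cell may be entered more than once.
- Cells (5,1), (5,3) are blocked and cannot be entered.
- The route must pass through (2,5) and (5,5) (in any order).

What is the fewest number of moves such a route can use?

Any route passes through (2,5) and (5,5) in some order between (2,4) and (2,2). Summing Manhattan distances along each leg and taking the cheapest ordering ((2,4) → (2,5) → (5,5) → (2,2)) gives a lower bound of 1 + 3 + 6 = 10 moves.
A route of 10 moves achieves this: (2,4) → (2,5) → (3,5) → (4,5) → (5,5) → (5,4) → (4,4) → (3,4) → (3,3) → (2,3) → (2,2).
Since 10 matches the lower bound, it is optimal.

10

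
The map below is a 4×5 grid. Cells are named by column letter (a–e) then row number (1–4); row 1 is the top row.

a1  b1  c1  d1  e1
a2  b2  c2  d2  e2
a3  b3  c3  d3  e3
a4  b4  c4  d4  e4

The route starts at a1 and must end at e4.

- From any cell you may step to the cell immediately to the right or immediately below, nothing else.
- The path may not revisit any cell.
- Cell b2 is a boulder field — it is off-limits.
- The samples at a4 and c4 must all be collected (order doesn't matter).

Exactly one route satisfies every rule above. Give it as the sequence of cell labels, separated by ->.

a1 -> a2 -> a3 -> a4 -> b4 -> c4 -> d4 -> e4

Moves only go right or down, so the column and row indices never decrease.
Route from a1: 3× down (reaching a4), 4× right (reaching e4) — 7 moves in all.
Check: all required cells visited.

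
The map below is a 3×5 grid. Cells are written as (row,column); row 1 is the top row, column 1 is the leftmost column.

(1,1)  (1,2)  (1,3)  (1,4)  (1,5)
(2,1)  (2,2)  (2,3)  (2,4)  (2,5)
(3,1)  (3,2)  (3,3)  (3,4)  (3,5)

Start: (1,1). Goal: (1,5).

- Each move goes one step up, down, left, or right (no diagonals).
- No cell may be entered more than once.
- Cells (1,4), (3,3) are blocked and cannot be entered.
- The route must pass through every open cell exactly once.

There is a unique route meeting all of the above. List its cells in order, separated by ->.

(1,1) -> (2,1) -> (3,1) -> (3,2) -> (2,2) -> (1,2) -> (1,3) -> (2,3) -> (2,4) -> (3,4) -> (3,5) -> (2,5) -> (1,5)

Need to visit all 13 open cells exactly once, starting at (1,1) and ending at (1,5).
Cell (3,5) has only two open neighbours ((2,5) and (3,4)), so the path must pass straight through it: one of those is the cell it's entered from and the other is where it exits.
Route from (1,1): down 2 to (3,1), right 1 to (3,2), up 2 to (1,2), right 1 to (1,3), down 1 to (2,3), right 1 to (2,4), down 1 to (3,4), right 1 to (3,5), up 2 to (1,5) — 12 moves in all.
Check: all 13 open cells covered.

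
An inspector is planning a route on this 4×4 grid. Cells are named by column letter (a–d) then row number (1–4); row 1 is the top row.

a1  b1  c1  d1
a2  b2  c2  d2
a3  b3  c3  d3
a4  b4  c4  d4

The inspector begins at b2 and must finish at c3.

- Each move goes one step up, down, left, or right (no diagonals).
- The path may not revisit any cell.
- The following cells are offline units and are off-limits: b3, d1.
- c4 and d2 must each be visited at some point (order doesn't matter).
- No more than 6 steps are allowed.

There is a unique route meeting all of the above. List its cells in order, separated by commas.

b2, c2, d2, d3, d4, c4, c3

The budget equals the shortest possible length, so every move has to be on a shortest route through the required cells.
Route from b2: 2× right (reaching d2), 2× down (reaching d4), left to c4, up to c3 — 6 moves in all.
Check: all required cells visited; 6 ≤ 6 moves.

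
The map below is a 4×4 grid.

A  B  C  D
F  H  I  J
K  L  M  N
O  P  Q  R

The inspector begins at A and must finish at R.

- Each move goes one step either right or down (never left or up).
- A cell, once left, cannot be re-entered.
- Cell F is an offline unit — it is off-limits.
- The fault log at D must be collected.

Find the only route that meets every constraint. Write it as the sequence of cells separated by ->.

A -> B -> C -> D -> J -> N -> R

Moves only go right or down, so the column and row indices never decrease.
Route from A: right 3 to D, down 3 to R — 6 moves in all.
Check: all required cells visited.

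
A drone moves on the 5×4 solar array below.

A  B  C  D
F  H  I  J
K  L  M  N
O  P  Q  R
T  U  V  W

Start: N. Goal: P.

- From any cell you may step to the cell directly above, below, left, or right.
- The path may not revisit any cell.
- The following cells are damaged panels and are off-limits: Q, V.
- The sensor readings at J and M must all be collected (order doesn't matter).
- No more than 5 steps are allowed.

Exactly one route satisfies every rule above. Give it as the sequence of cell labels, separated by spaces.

The 5-move cap with required stops at J, M leaves no slack for detours.
Route from N: up 1 to J, left 1 to I, down 1 to M, left 1 to L, down 1 to P — 5 moves in all.
Check: all required cells visited; 5 ≤ 5 moves.

N J I M L P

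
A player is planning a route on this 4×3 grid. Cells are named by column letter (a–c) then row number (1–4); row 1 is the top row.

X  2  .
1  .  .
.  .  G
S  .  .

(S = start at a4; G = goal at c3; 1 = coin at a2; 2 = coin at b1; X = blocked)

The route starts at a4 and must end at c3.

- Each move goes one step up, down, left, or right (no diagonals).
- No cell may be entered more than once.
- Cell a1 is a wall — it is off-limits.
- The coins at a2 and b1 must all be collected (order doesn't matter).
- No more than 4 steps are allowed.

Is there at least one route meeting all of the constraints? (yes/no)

Even ignoring the no-revisit rule, getting from a4 to c3, taking the cheapest ordering a4 → a2 → b1 → c3 needs at least 2 + 2 + 3 = 7 moves (Manhattan distance per leg), which exceeds the 4-move limit.

no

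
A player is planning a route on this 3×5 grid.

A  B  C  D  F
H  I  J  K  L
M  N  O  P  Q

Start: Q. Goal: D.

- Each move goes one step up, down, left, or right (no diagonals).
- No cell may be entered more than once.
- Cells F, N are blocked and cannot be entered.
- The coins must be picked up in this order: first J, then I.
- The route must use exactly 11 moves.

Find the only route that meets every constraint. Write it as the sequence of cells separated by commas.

The waypoints must appear in the order J, I, with no cell reused.
Route from Q: up to L, left to K, down to P, left to O, up to J, 2× left (reaching H), up to A, 3× right (reaching D) — 11 moves in all.
Check: order respected (J at step 5, I at step 6); 11 moves as required.

Q, L, K, P, O, J, I, H, A, B, C, D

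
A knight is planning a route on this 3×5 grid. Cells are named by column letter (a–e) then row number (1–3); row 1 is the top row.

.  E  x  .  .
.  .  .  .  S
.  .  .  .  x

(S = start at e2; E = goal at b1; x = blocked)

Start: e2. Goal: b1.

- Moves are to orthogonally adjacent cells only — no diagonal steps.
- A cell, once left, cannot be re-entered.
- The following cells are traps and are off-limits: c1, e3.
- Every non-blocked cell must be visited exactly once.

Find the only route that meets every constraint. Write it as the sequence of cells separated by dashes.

e2 - e1 - d1 - d2 - d3 - c3 - c2 - b2 - b3 - a3 - a2 - a1 - b1

Need to visit all 13 open cells exactly once, starting at e2 and ending at b1.
Cell d3 has only two open neighbours (d2 and c3), so the path must pass straight through it: one of those is the cell it's entered from and the other is where it exits.
Route from e2: up 1 to e1, left 1 to d1, down 2 to d3, left 1 to c3, up 1 to c2, left 1 to b2, down 1 to b3, left 1 to a3, up 2 to a1, right 1 to b1 — 12 moves in all.
Check: all 13 open cells covered.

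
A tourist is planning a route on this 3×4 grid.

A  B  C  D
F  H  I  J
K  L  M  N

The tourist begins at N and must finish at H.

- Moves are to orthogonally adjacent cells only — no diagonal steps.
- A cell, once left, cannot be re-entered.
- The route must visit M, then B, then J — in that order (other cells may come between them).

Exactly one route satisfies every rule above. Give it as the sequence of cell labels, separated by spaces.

N M L K F A B C D J I H

The waypoints must appear in the order M, B, J, with no cell reused.
Route from N: 3× left (reaching K), 2× up (reaching A), 3× right (reaching D), down to J, 2× left (reaching H) — 11 moves in all.
Check: order respected (M at step 1, B at step 6, J at step 9).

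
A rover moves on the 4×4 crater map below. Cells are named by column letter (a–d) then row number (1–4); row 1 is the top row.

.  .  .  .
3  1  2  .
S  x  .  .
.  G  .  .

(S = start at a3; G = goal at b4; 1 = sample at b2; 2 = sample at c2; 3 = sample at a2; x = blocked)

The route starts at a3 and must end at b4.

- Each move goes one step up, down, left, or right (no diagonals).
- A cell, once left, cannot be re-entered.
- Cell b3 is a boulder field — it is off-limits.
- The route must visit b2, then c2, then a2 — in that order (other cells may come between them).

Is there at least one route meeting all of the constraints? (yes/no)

Ignoring the required order, 18 revisit-free routes from a3 to b4 pass through all of b2, c2, and a2; the waypoint orders that occur are a2 → b2 → c2 (18) — never b2 → c2 → a2.

no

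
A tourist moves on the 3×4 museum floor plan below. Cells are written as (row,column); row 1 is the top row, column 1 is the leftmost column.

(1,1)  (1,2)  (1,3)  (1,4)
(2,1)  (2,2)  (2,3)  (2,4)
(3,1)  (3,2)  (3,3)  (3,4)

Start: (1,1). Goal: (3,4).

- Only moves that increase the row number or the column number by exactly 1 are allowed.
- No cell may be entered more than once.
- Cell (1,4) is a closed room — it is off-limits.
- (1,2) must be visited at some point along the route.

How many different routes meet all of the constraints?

5

A right/down-only route from (1,1) to (3,4) makes exactly 2 down-moves and 3 right-moves in some order.
With no other constraints that would be C(5,2) = 10 routes.
Split at (1,2) and multiply the segment counts (each segment already excludes blocked cells): (1,1)→(1,2): 1; (1,2)→(3,4): 5; product = 5.
That gives 5 routes.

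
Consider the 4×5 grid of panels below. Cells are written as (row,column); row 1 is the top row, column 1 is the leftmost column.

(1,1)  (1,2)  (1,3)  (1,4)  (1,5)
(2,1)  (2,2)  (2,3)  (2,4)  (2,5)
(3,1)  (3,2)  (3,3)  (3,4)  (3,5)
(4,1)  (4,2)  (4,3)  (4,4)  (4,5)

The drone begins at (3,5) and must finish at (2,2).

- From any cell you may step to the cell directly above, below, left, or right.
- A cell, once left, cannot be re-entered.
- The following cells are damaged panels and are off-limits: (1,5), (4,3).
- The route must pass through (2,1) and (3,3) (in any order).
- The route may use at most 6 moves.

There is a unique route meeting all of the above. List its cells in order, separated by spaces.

(3,5) (3,4) (3,3) (3,2) (3,1) (2,1) (2,2)

Any route must reach (2,1) and (3,3) and still end at (2,2) within 6 moves, so the order of the required stops is forced.
Route from (3,5): 4× left (reaching (3,1)), up to (2,1), right to (2,2) — 6 moves in all.
Check: all required cells visited; 6 ≤ 6 moves.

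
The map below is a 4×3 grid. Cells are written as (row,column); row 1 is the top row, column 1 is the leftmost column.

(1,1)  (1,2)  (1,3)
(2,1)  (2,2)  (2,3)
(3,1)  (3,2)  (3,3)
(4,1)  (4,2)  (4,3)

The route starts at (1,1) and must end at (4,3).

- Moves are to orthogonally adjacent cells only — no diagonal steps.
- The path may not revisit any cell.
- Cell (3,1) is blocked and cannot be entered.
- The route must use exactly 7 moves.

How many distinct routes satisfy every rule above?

6

Need simple routes of exactly 7 moves from (1,1) to (4,3) (Manhattan distance 5, so 1 moves are spent on a detour and 1 undoing it).
Enumerating: (1,1) (2,1) (2,2) (1,2) (1,3) (2,3) (3,3) (4,3) | (1,1) (2,1) (2,2) (2,3) (3,3) (3,2) (4,2) (4,3) | (1,1) (1,2) (2,2) (2,3) (3,3) (3,2) (4,2) (4,3) | (1,1) (1,2) (1,3) (2,3) (3,3) (3,2) (4,2) (4,3) | (1,1) (1,2) (1,3) (2,3) (2,2) (3,2) (4,2) (4,3) | (1,1) (1,2) (1,3) (2,3) (2,2) (3,2) (3,3) (4,3).
That gives 6 routes.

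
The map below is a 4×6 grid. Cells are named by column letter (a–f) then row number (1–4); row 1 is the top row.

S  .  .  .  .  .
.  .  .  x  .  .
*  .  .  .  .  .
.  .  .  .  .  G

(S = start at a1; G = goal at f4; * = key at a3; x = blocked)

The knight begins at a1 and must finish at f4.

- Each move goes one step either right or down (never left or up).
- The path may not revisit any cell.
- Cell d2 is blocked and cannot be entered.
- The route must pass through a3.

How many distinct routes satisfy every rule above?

6

A right/down-only route from a1 to f4 makes exactly 3 down-moves and 5 right-moves in some order.
With no other constraints that would be C(8,3) = 56 routes.
Split at a3 and multiply the segment counts (each segment already excludes blocked cells): a1→a3: 1; a3→f4: 6; product = 6.
That gives 6 routes.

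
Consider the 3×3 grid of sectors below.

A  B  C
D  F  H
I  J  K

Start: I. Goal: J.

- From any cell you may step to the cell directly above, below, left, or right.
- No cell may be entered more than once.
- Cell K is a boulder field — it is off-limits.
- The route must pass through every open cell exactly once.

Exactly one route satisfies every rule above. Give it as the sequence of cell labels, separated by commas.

Need to visit all 8 open cells exactly once, starting at I and ending at J.
Route from I: up 2 to A, right 2 to C, down 1 to H, left 1 to F, down 1 to J — 7 moves in all.
Check: all 8 open cells covered.

I, D, A, B, C, H, F, J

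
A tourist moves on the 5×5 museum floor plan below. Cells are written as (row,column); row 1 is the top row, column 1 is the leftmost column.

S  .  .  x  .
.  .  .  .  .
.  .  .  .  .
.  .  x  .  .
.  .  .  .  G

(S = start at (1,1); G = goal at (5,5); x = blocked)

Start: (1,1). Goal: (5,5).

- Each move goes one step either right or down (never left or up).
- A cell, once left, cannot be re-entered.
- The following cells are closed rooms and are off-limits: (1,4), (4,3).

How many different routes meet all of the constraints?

35

A right/down-only route from (1,1) to (5,5) makes exactly 4 down-moves and 4 right-moves in some order.
With no other constraints that would be C(8,4) = 70 routes.
Subtract routes through each blocked cell (inclusion–exclusion for overlaps): − through (1,4): 5 − through (4,3): 30 → 35.
That gives 35 routes.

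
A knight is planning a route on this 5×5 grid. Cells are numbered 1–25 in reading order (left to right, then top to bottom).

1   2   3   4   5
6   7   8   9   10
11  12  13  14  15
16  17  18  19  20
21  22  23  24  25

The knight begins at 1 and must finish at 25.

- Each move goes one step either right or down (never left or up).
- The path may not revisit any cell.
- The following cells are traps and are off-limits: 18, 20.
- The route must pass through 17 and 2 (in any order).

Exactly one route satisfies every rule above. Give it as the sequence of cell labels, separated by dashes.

Moves only go right or down, so the column and row indices never decrease.
Route from 1: right to 2, 4× down (reaching 22), 3× right (reaching 25) — 8 moves in all.
Check: all required cells visited.

1 - 2 - 7 - 12 - 17 - 22 - 23 - 24 - 25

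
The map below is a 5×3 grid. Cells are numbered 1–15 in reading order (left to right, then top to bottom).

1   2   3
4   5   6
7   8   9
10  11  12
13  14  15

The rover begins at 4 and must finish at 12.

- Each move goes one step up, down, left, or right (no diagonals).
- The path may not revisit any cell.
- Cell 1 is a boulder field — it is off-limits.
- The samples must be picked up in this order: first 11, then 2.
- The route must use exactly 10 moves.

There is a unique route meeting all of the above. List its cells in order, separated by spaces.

The waypoints must appear in the order 11, 2, with no cell reused.
Route from 4: 2× down (reaching 10), right to 11, 3× up (reaching 2), right to 3, 3× down (reaching 12) — 10 moves in all.
Check: order respected (11 at step 3, 2 at step 6); 10 moves as required.

4 7 10 11 8 5 2 3 6 9 12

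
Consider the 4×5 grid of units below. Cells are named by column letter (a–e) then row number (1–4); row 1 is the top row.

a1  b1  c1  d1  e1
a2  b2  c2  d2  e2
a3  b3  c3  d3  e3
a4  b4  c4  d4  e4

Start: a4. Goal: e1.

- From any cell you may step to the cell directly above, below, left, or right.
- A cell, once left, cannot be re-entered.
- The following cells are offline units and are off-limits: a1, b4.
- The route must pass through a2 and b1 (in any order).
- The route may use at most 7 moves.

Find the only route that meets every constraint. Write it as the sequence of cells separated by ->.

The budget equals the shortest possible length, so every move has to be on a shortest route through the required cells.
Route from a4: up 2 to a2, right 1 to b2, up 1 to b1, right 3 to e1 — 7 moves in all.
Check: all required cells visited; 7 ≤ 7 moves.

a4 -> a3 -> a2 -> b2 -> b1 -> c1 -> d1 -> e1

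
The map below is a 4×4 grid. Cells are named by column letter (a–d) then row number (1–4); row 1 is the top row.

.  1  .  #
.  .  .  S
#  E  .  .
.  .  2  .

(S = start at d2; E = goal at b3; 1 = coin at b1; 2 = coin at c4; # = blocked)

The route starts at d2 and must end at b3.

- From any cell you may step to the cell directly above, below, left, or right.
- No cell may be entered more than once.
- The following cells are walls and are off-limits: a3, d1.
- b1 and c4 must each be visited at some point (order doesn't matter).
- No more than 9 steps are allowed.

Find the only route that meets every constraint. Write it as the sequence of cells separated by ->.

The budget equals the shortest possible length, so every move has to be on a shortest route through the required cells.
Route from d2: 2× down (reaching d4), left to c4, 3× up (reaching c1), left to b1, 2× down (reaching b3) — 9 moves in all.
Check: all required cells visited; 9 ≤ 9 moves.

d2 -> d3 -> d4 -> c4 -> c3 -> c2 -> c1 -> b1 -> b2 -> b3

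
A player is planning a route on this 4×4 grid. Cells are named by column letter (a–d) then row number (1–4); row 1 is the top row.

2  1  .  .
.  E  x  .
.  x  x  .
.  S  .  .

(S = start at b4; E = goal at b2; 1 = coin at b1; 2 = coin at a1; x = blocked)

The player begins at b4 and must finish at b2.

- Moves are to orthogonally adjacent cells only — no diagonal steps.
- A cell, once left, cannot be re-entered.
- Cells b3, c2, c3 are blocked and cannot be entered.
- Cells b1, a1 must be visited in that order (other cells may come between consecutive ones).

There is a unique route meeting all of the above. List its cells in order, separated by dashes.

The waypoints must appear in the order b1, a1, with no cell reused.
Route from b4: 2× right (reaching d4), 3× up (reaching d1), 3× left (reaching a1), down to a2, right to b2 — 10 moves in all.
Check: order respected (1 at step 7, 2 at step 8).

b4 - c4 - d4 - d3 - d2 - d1 - c1 - b1 - a1 - a2 - b2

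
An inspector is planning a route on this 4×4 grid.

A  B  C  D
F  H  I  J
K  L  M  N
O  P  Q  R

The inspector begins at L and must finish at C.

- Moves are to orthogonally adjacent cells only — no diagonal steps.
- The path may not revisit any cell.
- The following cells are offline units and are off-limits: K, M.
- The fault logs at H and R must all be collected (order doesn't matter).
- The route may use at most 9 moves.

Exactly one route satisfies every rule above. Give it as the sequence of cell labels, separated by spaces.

L P Q R N J I H B C

Any route must reach H and R and still end at C within 9 moves, so the order of the required stops is forced.
Route from L: down 1 to P, right 2 to R, up 2 to J, left 2 to H, up 1 to B, right 1 to C — 9 moves in all.
Check: all required cells visited; 9 ≤ 9 moves.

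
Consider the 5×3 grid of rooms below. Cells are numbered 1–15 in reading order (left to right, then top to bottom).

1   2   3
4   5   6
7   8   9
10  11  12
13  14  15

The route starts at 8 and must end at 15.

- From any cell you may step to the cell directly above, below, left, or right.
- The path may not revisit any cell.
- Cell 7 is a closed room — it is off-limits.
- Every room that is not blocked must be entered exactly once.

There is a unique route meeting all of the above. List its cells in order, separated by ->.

8 -> 5 -> 4 -> 1 -> 2 -> 3 -> 6 -> 9 -> 12 -> 11 -> 10 -> 13 -> 14 -> 15

Need to visit all 14 open cells exactly once, starting at 8 and ending at 15.
Cell 3 has only two open neighbours (6 and 2), so the path must pass straight through it: one of those is the cell it's entered from and the other is where it exits.
Route from 8: up 1 to 5, left 1 to 4, up 1 to 1, right 2 to 3, down 3 to 12, left 2 to 10, down 1 to 13, right 2 to 15 — 13 moves in all.
Check: all 14 open cells covered.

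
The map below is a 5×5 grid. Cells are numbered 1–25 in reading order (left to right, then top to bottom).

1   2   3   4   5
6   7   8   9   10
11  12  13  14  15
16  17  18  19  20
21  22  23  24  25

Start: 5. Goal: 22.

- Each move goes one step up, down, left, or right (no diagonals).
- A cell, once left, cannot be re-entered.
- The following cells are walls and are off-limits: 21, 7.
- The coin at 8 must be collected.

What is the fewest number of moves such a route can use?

7

Any route passes through 8 somewhere between 5 and 22. Summing Manhattan distances along the two legs (5 → 8 → 22) gives a lower bound of 3 + 4 = 7 moves.
A route of 7 moves achieves this: 5 → 10 → 9 → 8 → 13 → 18 → 23 → 22.
Since 7 matches the lower bound, it is optimal.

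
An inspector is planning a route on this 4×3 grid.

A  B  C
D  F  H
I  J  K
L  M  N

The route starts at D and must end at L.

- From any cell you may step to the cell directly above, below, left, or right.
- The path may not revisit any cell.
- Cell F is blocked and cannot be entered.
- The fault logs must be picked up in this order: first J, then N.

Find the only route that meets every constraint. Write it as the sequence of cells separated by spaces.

D I J K N M L

The waypoints must appear in the order J, N, with no cell reused.
Route from D: down to I, 2× right (reaching K), down to N, 2× left (reaching L) — 6 moves in all.
Check: order respected (J at step 2, N at step 4).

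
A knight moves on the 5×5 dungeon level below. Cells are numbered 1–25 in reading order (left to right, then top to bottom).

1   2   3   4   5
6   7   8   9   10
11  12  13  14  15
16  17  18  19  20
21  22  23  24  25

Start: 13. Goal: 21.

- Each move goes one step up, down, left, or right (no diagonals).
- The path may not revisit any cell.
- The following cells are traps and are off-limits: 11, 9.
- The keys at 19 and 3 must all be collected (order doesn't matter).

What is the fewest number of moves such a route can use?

Any route passes through 19 and 3 in some order between 13 and 21. Summing Manhattan distances along each leg and taking the cheapest ordering (13 → 3 → 19 → 21) gives a lower bound of 2 + 4 + 4 = 10 moves.
The shortest route satisfying every rule uses 12 moves: 13 → 8 → 3 → 2 → 7 → 12 → 17 → 18 → 19 → 24 → 23 → 22 → 21.
The bound of 10 isn't tight here; checking systematically, no route of length 10 through 11 satisfies every constraint, so 12 is the minimum.

12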